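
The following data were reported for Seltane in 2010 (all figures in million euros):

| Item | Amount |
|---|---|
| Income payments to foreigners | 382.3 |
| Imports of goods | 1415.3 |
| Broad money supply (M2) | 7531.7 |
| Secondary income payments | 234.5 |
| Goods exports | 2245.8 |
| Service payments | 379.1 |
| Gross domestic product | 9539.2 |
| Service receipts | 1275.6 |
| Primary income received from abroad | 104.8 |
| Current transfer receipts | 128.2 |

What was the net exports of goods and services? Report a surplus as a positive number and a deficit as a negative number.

1727.0

Goods balance = 2245.8 - 1415.3 = 830.5
Services balance = 1275.6 - 379.1 = 896.5
Trade balance (goods + services) = 830.5 + 896.5 = 1727.0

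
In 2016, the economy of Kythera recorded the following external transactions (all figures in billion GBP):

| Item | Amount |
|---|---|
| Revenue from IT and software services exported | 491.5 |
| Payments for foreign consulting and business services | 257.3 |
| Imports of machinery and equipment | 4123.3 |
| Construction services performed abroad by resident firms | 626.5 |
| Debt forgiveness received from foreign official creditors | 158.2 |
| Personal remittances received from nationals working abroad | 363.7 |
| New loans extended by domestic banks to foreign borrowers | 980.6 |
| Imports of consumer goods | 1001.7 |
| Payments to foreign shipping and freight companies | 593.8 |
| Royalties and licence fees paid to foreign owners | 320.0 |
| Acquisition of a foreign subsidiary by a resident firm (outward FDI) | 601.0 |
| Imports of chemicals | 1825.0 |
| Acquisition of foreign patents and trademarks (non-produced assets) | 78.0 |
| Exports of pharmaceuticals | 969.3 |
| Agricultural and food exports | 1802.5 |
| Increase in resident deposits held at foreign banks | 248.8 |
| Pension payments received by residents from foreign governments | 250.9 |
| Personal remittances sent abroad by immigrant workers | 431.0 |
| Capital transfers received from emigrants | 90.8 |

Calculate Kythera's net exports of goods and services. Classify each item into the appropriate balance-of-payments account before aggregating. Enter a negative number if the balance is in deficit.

Goods: 1802.5 - 1825.0 - 4123.3 - 1001.7 + 969.3 = -4178.2
Services: -593.8 + 491.5 + 626.5 - 257.3 - 320.0 = -53.1
Trade balance = -4178.2 + (-53.1) = -4231.3
(Excluded from the trade balance — capital account: debt forgiveness received from foreign official creditors 158.2, acquisition of foreign patents and trademarks (non-produced assets) 78.0, capital transfers received from emigrants 90.8; secondary income: personal remittances received from nationals working abroad 363.7, pension payments received by residents from foreign governments 250.9, personal remittances sent abroad by immigrant workers 431.0; financial account: new loans extended by domestic banks to foreign borrowers 980.6, acquisition of a foreign subsidiary by a resident firm (outward FDI) 601.0, increase in resident deposits held at foreign banks 248.8.)

-4231.3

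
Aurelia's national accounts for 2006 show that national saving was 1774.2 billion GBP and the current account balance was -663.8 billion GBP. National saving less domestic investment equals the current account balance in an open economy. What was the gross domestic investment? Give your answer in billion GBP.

S - I = CA (net lending to the rest of the world).
I = S - CA = 1774.2 - (-663.8) = 2438.0

2438.0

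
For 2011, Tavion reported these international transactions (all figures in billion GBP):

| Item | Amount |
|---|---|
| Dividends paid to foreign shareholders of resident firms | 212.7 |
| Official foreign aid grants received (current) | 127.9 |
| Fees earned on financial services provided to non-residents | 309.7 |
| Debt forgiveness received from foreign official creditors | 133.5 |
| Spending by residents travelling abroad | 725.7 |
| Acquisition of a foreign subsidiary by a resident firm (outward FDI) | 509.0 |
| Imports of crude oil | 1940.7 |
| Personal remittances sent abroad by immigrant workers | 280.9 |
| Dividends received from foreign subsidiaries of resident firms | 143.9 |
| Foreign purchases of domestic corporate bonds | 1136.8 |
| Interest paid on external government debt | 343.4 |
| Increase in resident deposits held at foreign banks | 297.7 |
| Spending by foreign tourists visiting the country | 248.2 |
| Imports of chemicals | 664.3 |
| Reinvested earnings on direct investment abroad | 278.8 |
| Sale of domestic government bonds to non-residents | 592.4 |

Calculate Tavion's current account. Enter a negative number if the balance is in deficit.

Goods: -664.3 - 1940.7 = -2605.0
Services: 309.7 + 248.2 - 725.7 = -167.8
Primary income: 278.8 - 212.7 + 143.9 - 343.4 = -133.4
Secondary income: -280.9 + 127.9 = -153.0
Current account = (-2605.0) + (-167.8) + (-133.4) + (-153.0) = -3059.2
(Excluded from the current account — capital account: debt forgiveness received from foreign official creditors 133.5; financial account: acquisition of a foreign subsidiary by a resident firm (outward FDI) 509.0, foreign purchases of domestic corporate bonds 1136.8, increase in resident deposits held at foreign banks 297.7, sale of domestic government bonds to non-residents 592.4.)

-3059.2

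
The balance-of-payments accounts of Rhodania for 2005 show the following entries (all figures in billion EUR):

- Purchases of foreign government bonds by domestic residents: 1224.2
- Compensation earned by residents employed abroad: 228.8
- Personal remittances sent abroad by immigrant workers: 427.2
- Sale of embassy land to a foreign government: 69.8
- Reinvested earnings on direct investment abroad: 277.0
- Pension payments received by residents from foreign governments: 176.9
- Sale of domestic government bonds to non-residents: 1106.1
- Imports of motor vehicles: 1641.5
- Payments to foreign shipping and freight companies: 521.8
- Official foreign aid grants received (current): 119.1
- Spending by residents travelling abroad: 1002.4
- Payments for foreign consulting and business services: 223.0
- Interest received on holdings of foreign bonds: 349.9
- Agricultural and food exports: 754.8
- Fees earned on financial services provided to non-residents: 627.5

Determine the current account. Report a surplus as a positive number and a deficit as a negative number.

Goods: -1641.5 + 754.8 = -886.7
Services: -521.8 + 627.5 - 223.0 - 1002.4 = -1119.7
Primary income: 277.0 + 349.9 + 228.8 = 855.7
Secondary income: -427.2 + 119.1 + 176.9 = -131.2
Current account = (-886.7) + (-1119.7) + 855.7 + (-131.2) = -1281.9
(Excluded from the current account — financial account: purchases of foreign government bonds by domestic residents 1224.2, sale of domestic government bonds to non-residents 1106.1; capital account: sale of embassy land to a foreign government 69.8.)

-1281.9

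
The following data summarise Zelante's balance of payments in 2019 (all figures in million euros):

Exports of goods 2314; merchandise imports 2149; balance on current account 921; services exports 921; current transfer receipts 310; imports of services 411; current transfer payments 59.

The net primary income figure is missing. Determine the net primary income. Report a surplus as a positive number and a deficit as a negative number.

Current account = goods balance + services balance + net primary income + net secondary income
Sum of the known components = 926
Net primary income = CA - (known components) = 921 - 926 = -5

-5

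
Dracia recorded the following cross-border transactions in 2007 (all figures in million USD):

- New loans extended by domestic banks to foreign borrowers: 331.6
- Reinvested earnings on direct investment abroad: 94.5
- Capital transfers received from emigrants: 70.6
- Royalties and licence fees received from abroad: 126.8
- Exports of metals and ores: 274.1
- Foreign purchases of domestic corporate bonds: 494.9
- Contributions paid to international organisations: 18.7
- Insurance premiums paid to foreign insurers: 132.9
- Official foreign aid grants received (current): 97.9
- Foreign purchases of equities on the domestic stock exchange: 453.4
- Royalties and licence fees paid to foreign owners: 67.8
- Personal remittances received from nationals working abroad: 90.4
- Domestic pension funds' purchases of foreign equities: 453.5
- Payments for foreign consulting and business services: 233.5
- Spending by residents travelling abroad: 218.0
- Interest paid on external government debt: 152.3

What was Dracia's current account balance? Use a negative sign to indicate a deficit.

-139.5

Goods: 274.1
Services: -132.9 - 67.8 - 218.0 + 126.8 - 233.5 = -525.4
Primary income: -152.3 + 94.5 = -57.8
Secondary income: 97.9 + 90.4 - 18.7 = 169.6
Current account = 274.1 + (-525.4) + (-57.8) + 169.6 = -139.5
(Excluded from the current account — financial account: new loans extended by domestic banks to foreign borrowers 331.6, foreign purchases of domestic corporate bonds 494.9, foreign purchases of equities on the domestic stock exchange 453.4, domestic pension funds' purchases of foreign equities 453.5; capital account: capital transfers received from emigrants 70.6.)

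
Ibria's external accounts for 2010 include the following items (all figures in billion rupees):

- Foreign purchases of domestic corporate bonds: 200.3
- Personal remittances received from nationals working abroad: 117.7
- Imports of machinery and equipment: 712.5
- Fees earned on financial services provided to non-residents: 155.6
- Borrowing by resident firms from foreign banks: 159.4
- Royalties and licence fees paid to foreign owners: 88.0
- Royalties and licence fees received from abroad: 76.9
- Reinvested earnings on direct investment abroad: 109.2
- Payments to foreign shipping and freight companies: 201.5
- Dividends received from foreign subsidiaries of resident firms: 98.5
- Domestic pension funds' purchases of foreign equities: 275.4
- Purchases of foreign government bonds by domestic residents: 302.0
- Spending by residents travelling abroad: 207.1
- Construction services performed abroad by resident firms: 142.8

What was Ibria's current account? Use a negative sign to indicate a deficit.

Goods: -712.5
Services: 76.9 - 201.5 + 142.8 + 155.6 - 88.0 - 207.1 = -121.3
Primary income: 98.5 + 109.2 = 207.7
Secondary income: 117.7
Current account = (-712.5) + (-121.3) + 207.7 + 117.7 = -508.4
(Excluded from the current account — financial account: foreign purchases of domestic corporate bonds 200.3, borrowing by resident firms from foreign banks 159.4, domestic pension funds' purchases of foreign equities 275.4, purchases of foreign government bonds by domestic residents 302.0.)

-508.4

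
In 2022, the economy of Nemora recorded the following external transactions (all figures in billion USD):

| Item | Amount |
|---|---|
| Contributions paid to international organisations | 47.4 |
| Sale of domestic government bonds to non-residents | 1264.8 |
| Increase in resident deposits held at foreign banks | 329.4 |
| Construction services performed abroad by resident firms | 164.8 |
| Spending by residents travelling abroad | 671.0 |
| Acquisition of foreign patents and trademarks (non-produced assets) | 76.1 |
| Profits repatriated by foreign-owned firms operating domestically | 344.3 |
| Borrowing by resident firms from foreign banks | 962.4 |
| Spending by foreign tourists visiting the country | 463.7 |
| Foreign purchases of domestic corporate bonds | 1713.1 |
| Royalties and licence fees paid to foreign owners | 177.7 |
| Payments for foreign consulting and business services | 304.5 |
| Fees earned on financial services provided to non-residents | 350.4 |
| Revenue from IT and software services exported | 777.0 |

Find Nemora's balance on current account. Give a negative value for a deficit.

Services: -177.7 + 350.4 + 777.0 + 463.7 - 671.0 + 164.8 - 304.5 = 602.7
Primary income: -344.3
Secondary income: -47.4
Current account = 602.7 + (-344.3) + (-47.4) = 211.0
(Excluded from the current account — financial account: sale of domestic government bonds to non-residents 1264.8, increase in resident deposits held at foreign banks 329.4, borrowing by resident firms from foreign banks 962.4, foreign purchases of domestic corporate bonds 1713.1; capital account: acquisition of foreign patents and trademarks (non-produced assets) 76.1.)

211.0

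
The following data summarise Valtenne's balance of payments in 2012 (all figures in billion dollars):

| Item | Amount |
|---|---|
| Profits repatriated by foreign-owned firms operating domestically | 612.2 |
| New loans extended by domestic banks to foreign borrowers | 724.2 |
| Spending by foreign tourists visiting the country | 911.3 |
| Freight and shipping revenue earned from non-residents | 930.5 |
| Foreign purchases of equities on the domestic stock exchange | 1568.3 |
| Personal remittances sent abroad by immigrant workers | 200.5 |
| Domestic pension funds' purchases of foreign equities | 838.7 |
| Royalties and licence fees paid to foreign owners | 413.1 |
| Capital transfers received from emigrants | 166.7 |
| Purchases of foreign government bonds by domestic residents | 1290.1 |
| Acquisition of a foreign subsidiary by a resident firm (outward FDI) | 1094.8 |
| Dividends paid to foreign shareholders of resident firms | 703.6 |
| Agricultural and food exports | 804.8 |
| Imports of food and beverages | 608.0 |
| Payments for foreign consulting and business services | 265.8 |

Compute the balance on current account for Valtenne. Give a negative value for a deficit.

Goods: -608.0 + 804.8 = 196.8
Services: 911.3 - 413.1 + 930.5 - 265.8 = 1162.9
Primary income: -703.6 - 612.2 = -1315.8
Secondary income: -200.5
Current account = 196.8 + 1162.9 + (-1315.8) + (-200.5) = -156.6
(Excluded from the current account — financial account: new loans extended by domestic banks to foreign borrowers 724.2, foreign purchases of equities on the domestic stock exchange 1568.3, domestic pension funds' purchases of foreign equities 838.7, purchases of foreign government bonds by domestic residents 1290.1, acquisition of a foreign subsidiary by a resident firm (outward FDI) 1094.8; capital account: capital transfers received from emigrants 166.7.)

-156.6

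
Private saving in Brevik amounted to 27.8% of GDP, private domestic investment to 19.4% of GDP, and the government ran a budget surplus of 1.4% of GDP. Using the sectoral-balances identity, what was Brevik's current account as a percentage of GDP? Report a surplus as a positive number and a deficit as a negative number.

By the sectoral-balances identity, CA = (S_private - I) + (T - G).
Private balance = 27.8 - 19.4 = 8.4
Government balance (T - G) = 1.4
CA = 8.4 + 1.4 = 9.8

9.8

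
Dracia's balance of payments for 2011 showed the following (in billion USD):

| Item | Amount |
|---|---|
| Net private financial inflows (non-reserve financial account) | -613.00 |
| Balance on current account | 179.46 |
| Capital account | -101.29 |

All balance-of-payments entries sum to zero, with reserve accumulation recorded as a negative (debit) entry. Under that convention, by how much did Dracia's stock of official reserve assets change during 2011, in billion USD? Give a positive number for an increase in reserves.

-534.83

Official reserve transactions balance = -(179.46 + (-101.29) + (-613.00)) = 534.83
An accumulation of reserves is recorded as a debit (negative entry), so the change in the stock of reserves is the negative of that balance.
Change in official reserves = -(534.83) = -534.83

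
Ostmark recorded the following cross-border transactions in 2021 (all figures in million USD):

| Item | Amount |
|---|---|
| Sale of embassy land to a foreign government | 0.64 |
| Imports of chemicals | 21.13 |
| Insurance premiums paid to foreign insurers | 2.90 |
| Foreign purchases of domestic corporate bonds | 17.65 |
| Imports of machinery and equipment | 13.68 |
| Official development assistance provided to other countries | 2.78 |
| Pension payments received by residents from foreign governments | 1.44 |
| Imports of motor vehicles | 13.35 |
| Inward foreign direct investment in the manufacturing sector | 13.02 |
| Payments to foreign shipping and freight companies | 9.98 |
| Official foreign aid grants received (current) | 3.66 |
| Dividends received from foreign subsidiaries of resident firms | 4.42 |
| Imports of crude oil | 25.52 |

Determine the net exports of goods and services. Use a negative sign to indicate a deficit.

-86.56

Goods: -25.52 - 21.13 - 13.68 - 13.35 = -73.68
Services: -9.98 - 2.90 = -12.88
Trade balance = -73.68 + (-12.88) = -86.56
(Excluded from the trade balance — capital account: sale of embassy land to a foreign government 0.64; financial account: foreign purchases of domestic corporate bonds 17.65, inward foreign direct investment in the manufacturing sector 13.02; secondary income: official development assistance provided to other countries 2.78, pension payments received by residents from foreign governments 1.44, official foreign aid grants received (current) 3.66; primary income: dividends received from foreign subsidiaries of resident firms 4.42.)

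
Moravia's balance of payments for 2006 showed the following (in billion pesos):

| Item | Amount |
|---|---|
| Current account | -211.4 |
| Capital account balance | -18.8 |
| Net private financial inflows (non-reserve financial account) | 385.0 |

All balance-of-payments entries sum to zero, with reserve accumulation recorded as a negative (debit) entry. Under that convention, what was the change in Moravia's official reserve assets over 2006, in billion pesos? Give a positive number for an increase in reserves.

Official reserve transactions balance = -((-211.4) + (-18.8) + 385.0) = -154.8
An accumulation of reserves is recorded as a debit (negative entry), so the change in the stock of reserves is the negative of that balance.
Change in official reserves = -(-154.8) = 154.8

154.8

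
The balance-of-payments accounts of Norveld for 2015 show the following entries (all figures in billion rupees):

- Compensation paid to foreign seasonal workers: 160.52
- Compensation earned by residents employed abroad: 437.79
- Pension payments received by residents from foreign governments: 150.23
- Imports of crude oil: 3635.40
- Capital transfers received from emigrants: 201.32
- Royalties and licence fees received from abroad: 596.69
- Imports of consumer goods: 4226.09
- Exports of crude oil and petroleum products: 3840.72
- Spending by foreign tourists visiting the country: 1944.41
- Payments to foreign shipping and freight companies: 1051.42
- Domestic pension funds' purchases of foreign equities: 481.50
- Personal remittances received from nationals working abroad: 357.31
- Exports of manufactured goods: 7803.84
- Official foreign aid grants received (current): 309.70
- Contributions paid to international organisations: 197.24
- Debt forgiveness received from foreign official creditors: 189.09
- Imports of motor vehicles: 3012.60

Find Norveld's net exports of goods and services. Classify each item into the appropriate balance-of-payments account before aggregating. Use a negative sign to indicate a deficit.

Goods: 3840.72 - 3635.40 - 3012.60 + 7803.84 - 4226.09 = 770.47
Services: -1051.42 + 596.69 + 1944.41 = 1489.68
Trade balance = 770.47 + 1489.68 = 2260.15
(Excluded from the trade balance — primary income: compensation paid to foreign seasonal workers 160.52, compensation earned by residents employed abroad 437.79; secondary income: pension payments received by residents from foreign governments 150.23, personal remittances received from nationals working abroad 357.31, official foreign aid grants received (current) 309.70, contributions paid to international organisations 197.24; capital account: capital transfers received from emigrants 201.32, debt forgiveness received from foreign official creditors 189.09; financial account: domestic pension funds' purchases of foreign equities 481.50.)

2260.15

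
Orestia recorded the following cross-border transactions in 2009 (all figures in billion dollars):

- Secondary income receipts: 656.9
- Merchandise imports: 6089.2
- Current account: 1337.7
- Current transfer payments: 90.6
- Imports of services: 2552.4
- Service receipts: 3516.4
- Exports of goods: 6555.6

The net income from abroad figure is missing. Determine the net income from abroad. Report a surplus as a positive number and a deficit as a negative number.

Current account = goods balance + services balance + net primary income + net secondary income
Sum of the known components = 1996.7
Net income from abroad = CA - (known components) = 1337.7 - 1996.7 = -659.0

-659.0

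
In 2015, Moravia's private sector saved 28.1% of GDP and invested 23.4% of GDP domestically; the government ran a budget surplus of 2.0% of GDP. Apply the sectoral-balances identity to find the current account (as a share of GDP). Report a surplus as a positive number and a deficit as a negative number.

6.7

By the sectoral-balances identity, CA = (S_private - I) + (T - G).
Private balance = 28.1 - 23.4 = 4.7
Government balance (T - G) = 2.0
CA = 4.7 + 2.0 = 6.7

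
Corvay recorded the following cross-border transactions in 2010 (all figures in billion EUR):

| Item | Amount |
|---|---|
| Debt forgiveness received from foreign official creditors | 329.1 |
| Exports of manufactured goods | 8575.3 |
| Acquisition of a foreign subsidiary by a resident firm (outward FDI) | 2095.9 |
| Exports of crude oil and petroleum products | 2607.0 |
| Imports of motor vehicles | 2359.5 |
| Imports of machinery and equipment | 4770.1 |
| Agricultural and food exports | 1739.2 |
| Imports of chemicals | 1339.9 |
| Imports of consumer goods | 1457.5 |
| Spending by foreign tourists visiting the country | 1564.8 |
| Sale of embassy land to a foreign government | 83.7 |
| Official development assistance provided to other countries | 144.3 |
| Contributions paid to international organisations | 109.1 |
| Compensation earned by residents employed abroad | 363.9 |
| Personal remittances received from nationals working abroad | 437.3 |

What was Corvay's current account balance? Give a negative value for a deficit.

5107.1

Goods: 1739.2 + 8575.3 - 1457.5 - 2359.5 - 1339.9 + 2607.0 - 4770.1 = 2994.5
Services: 1564.8
Primary income: 363.9
Secondary income: -109.1 - 144.3 + 437.3 = 183.9
Current account = 2994.5 + 1564.8 + 363.9 + 183.9 = 5107.1
(Excluded from the current account — capital account: debt forgiveness received from foreign official creditors 329.1, sale of embassy land to a foreign government 83.7; financial account: acquisition of a foreign subsidiary by a resident firm (outward FDI) 2095.9.)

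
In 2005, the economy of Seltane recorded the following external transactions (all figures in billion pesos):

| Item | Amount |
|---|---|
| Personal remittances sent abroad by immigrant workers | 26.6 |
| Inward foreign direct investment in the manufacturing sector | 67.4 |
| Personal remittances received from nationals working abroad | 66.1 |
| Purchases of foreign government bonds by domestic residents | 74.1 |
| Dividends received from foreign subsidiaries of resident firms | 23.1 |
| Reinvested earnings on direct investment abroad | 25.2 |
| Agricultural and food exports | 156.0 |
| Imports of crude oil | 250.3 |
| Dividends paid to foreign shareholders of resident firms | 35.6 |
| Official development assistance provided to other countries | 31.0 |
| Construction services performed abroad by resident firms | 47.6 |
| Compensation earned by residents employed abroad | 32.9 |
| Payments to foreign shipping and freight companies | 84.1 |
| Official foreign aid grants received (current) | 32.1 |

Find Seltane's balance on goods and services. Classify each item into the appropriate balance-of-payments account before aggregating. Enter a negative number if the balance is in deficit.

-130.8

Goods: 156.0 - 250.3 = -94.3
Services: -84.1 + 47.6 = -36.5
Trade balance = -94.3 + (-36.5) = -130.8
(Excluded from the trade balance — secondary income: personal remittances sent abroad by immigrant workers 26.6, personal remittances received from nationals working abroad 66.1, official development assistance provided to other countries 31.0, official foreign aid grants received (current) 32.1; financial account: inward foreign direct investment in the manufacturing sector 67.4, purchases of foreign government bonds by domestic residents 74.1; primary income: dividends received from foreign subsidiaries of resident firms 23.1, reinvested earnings on direct investment abroad 25.2, dividends paid to foreign shareholders of resident firms 35.6, compensation earned by residents employed abroad 32.9.)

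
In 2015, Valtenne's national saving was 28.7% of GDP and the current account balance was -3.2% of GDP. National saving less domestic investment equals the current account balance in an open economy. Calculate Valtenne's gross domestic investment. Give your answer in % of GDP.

31.9

S - I = CA (net lending to the rest of the world).
I = S - CA = 28.7 - (-3.2) = 31.9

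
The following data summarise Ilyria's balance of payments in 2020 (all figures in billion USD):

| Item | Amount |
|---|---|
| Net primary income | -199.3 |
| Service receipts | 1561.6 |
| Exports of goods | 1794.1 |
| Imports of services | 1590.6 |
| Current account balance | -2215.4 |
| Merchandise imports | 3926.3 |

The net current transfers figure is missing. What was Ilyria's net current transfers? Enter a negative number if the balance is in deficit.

145.1

Current account = goods balance + services balance + net primary income + net secondary income
Sum of the known components = -2360.5
Net current transfers = CA - (known components) = -2215.4 - (-2360.5) = 145.1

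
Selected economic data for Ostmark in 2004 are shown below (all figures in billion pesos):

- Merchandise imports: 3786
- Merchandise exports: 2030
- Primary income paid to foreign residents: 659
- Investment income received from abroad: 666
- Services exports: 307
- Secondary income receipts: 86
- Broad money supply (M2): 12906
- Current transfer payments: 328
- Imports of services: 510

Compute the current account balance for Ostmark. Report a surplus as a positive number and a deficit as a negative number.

-2194

Goods balance = 2030 - 3786 = -1756
Services balance = 307 - 510 = -203
Trade balance (goods + services) = -1756 + (-203) = -1959
Net primary income = 666 - 659 = 7
Net secondary income = 86 - 328 = -242
Current account = -1959 + 7 + (-242) = -2194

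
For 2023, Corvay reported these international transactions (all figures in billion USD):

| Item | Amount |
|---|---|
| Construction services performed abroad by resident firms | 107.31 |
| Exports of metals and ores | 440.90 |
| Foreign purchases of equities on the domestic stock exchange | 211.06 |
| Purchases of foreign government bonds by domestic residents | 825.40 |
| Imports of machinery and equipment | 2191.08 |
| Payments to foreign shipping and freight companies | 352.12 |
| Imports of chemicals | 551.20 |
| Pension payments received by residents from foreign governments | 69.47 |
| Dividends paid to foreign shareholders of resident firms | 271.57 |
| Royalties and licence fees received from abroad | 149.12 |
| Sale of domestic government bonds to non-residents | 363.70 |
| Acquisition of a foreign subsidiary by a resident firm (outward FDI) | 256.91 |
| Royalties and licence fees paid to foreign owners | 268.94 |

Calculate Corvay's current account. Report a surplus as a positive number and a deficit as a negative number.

Goods: 440.90 - 551.20 - 2191.08 = -2301.38
Services: -352.12 + 149.12 + 107.31 - 268.94 = -364.63
Primary income: -271.57
Secondary income: 69.47
Current account = (-2301.38) + (-364.63) + (-271.57) + 69.47 = -2868.11
(Excluded from the current account — financial account: foreign purchases of equities on the domestic stock exchange 211.06, purchases of foreign government bonds by domestic residents 825.40, sale of domestic government bonds to non-residents 363.70, acquisition of a foreign subsidiary by a resident firm (outward FDI) 256.91.)

-2868.11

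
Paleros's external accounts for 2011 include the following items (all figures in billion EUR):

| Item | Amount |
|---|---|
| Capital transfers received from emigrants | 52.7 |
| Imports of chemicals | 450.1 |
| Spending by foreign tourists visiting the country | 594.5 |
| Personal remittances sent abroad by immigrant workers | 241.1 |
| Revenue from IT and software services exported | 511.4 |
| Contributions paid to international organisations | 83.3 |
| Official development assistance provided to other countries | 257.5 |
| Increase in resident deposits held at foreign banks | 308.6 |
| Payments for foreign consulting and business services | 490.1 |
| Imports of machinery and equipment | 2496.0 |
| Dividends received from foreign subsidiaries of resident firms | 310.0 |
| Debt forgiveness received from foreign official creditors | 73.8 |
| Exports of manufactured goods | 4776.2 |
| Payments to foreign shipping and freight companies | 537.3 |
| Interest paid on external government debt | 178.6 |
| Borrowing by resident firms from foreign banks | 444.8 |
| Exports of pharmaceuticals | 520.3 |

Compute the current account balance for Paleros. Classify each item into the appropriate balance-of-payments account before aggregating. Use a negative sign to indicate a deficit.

1978.4

Goods: -2496.0 - 450.1 + 4776.2 + 520.3 = 2350.4
Services: -490.1 + 594.5 + 511.4 - 537.3 = 78.5
Primary income: -178.6 + 310.0 = 131.4
Secondary income: -83.3 - 257.5 - 241.1 = -581.9
Current account = 2350.4 + 78.5 + 131.4 + (-581.9) = 1978.4
(Excluded from the current account — capital account: capital transfers received from emigrants 52.7, debt forgiveness received from foreign official creditors 73.8; financial account: increase in resident deposits held at foreign banks 308.6, borrowing by resident firms from foreign banks 444.8.)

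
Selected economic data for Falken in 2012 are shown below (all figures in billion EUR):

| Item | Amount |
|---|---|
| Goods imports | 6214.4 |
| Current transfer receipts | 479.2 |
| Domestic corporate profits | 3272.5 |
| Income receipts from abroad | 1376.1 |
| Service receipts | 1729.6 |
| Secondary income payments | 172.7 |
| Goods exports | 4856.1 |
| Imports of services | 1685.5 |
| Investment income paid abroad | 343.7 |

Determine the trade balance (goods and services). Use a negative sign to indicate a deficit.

Goods balance = 4856.1 - 6214.4 = -1358.3
Services balance = 1729.6 - 1685.5 = 44.1
Trade balance (goods + services) = -1358.3 + 44.1 = -1314.2

-1314.2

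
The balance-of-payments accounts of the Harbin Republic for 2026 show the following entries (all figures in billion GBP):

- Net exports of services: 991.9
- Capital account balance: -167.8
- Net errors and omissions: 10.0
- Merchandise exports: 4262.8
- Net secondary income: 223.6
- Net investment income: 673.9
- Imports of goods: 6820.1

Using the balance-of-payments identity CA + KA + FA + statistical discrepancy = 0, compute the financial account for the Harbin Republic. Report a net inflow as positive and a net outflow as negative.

825.7

Goods balance = 4262.8 - 6820.1 = -2557.3
Services balance = 991.9
Trade balance (goods + services) = -2557.3 + 991.9 = -1565.4
Net primary income = 673.9
Net secondary income = 223.6
Current account = -1565.4 + 673.9 + 223.6 = -667.9
Financial account = -(-667.9 + (-167.8) + 10.0) = 825.7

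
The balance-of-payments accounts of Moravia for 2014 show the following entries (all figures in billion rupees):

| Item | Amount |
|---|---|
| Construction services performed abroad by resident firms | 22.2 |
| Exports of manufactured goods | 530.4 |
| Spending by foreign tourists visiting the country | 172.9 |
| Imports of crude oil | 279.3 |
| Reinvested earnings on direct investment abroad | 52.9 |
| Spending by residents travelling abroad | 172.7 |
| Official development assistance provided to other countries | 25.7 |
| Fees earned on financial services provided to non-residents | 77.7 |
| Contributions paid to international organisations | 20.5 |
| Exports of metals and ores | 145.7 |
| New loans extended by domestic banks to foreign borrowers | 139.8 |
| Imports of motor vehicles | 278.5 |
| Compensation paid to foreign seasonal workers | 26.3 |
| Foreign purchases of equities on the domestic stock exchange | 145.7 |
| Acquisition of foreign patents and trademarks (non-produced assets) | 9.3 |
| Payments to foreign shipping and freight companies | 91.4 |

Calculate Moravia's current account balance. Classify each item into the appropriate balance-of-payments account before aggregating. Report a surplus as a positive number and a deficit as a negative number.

107.4

Goods: 530.4 + 145.7 - 278.5 - 279.3 = 118.3
Services: 22.2 + 172.9 + 77.7 - 91.4 - 172.7 = 8.7
Primary income: -26.3 + 52.9 = 26.6
Secondary income: -20.5 - 25.7 = -46.2
Current account = 118.3 + 8.7 + 26.6 + (-46.2) = 107.4
(Excluded from the current account — financial account: new loans extended by domestic banks to foreign borrowers 139.8, foreign purchases of equities on the domestic stock exchange 145.7; capital account: acquisition of foreign patents and trademarks (non-produced assets) 9.3.)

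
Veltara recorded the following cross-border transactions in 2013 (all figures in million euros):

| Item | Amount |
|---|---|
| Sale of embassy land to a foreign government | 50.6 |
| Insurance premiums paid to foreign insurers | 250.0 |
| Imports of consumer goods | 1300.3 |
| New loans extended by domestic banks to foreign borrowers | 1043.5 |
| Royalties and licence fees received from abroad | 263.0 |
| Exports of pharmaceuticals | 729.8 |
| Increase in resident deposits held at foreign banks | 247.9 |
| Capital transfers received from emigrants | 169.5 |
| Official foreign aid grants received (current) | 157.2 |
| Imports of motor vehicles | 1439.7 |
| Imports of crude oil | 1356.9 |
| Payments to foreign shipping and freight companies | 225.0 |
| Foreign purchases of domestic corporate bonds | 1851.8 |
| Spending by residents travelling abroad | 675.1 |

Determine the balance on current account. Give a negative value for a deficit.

Goods: -1300.3 - 1356.9 + 729.8 - 1439.7 = -3367.1
Services: -675.1 - 250.0 + 263.0 - 225.0 = -887.1
Secondary income: 157.2
Current account = (-3367.1) + (-887.1) + 157.2 = -4097.0
(Excluded from the current account — capital account: sale of embassy land to a foreign government 50.6, capital transfers received from emigrants 169.5; financial account: new loans extended by domestic banks to foreign borrowers 1043.5, increase in resident deposits held at foreign banks 247.9, foreign purchases of domestic corporate bonds 1851.8.)

-4097.0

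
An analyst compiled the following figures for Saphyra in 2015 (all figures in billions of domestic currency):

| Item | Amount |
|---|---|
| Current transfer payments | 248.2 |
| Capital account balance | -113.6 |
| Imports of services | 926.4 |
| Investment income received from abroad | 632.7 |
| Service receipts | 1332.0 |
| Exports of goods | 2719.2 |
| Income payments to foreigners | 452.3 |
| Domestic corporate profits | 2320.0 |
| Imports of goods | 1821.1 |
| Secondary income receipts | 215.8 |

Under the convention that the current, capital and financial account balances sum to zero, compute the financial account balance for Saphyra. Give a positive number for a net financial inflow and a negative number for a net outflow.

Goods balance = 2719.2 - 1821.1 = 898.1
Services balance = 1332.0 - 926.4 = 405.6
Trade balance (goods + services) = 898.1 + 405.6 = 1303.7
Net primary income = 632.7 - 452.3 = 180.4
Net secondary income = 215.8 - 248.2 = -32.4
Current account = 1303.7 + 180.4 + (-32.4) = 1451.7
Financial account = -(1451.7 + (-113.6)) = -1338.1

-1338.1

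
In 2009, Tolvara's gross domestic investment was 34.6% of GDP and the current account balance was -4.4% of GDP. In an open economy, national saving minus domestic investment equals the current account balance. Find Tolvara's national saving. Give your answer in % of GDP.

30.2

S - I = CA (net lending to the rest of the world).
S = I + CA = 34.6 + (-4.4) = 30.2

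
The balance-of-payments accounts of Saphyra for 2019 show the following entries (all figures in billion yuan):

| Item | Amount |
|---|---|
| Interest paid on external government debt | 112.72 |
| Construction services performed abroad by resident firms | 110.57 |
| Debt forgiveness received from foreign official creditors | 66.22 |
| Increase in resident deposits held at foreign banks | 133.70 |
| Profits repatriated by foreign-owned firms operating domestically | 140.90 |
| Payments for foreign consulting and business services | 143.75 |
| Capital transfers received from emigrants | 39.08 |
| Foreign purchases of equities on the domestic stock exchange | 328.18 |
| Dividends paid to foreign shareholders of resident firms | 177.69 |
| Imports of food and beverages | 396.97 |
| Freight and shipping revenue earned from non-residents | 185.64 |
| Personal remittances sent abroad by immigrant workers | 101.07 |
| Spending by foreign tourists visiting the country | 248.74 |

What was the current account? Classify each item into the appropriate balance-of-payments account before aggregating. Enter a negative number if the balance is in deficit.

Goods: -396.97
Services: -143.75 + 185.64 + 110.57 + 248.74 = 401.20
Primary income: -140.90 - 112.72 - 177.69 = -431.31
Secondary income: -101.07
Current account = (-396.97) + 401.20 + (-431.31) + (-101.07) = -528.15
(Excluded from the current account — capital account: debt forgiveness received from foreign official creditors 66.22, capital transfers received from emigrants 39.08; financial account: increase in resident deposits held at foreign banks 133.70, foreign purchases of equities on the domestic stock exchange 328.18.)

-528.15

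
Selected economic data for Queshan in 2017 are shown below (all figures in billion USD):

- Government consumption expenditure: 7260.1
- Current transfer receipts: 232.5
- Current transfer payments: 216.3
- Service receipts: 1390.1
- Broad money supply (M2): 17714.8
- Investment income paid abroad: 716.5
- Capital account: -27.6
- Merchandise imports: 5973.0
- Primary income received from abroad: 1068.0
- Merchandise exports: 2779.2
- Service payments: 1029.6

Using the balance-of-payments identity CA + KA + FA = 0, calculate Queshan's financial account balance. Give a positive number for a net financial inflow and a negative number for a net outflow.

Goods balance = 2779.2 - 5973.0 = -3193.8
Services balance = 1390.1 - 1029.6 = 360.5
Trade balance (goods + services) = -3193.8 + 360.5 = -2833.3
Net primary income = 1068.0 - 716.5 = 351.5
Net secondary income = 232.5 - 216.3 = 16.2
Current account = -2833.3 + 351.5 + 16.2 = -2465.6
Financial account = -(-2465.6 + (-27.6)) = 2493.2

2493.2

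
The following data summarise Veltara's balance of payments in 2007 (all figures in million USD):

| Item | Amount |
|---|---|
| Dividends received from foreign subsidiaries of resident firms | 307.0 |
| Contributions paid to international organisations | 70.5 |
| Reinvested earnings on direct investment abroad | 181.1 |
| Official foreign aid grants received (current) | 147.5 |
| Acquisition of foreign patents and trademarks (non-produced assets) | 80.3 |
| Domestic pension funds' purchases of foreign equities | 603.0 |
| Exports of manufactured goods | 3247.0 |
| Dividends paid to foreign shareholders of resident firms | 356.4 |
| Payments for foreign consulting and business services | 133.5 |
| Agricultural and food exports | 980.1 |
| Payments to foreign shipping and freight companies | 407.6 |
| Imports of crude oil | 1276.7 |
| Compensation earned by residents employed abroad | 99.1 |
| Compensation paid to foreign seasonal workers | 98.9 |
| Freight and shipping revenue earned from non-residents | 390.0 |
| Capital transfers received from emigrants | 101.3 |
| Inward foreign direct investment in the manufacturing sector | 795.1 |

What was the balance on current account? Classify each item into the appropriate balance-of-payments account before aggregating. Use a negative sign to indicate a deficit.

Goods: -1276.7 + 980.1 + 3247.0 = 2950.4
Services: -133.5 - 407.6 + 390.0 = -151.1
Primary income: -356.4 + 99.1 + 181.1 + 307.0 - 98.9 = 131.9
Secondary income: -70.5 + 147.5 = 77.0
Current account = 2950.4 + (-151.1) + 131.9 + 77.0 = 3008.2
(Excluded from the current account — capital account: acquisition of foreign patents and trademarks (non-produced assets) 80.3, capital transfers received from emigrants 101.3; financial account: domestic pension funds' purchases of foreign equities 603.0, inward foreign direct investment in the manufacturing sector 795.1.)

3008.2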